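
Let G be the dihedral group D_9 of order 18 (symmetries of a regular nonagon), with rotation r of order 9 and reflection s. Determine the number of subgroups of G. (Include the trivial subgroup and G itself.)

|G| = 18, so by Lagrange every subgroup order divides 18. Divisors: 1, 2, 3, 6, 9, 18.
Subgroups by order — order 1: 1; order 2: 9; order 3: 1; order 6: 3; order 9: 1; order 18: 1.
Total: 1 + 9 + 1 + 3 + 1 + 1 = 16.

16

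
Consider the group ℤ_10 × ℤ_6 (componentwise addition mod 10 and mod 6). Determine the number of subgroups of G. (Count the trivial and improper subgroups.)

|G| = 60, so by Lagrange every subgroup order divides 60. Divisors: 1, 2, 3, 4, 5, 6, 10, 12, 15, 20, 30, 60.
Subgroups by order — order 1: 1; order 2: 3; order 3: 1; order 4: 1; order 5: 1; order 6: 3; order 10: 3; order 12: 1; order 15: 1; order 20: 1; order 30: 3; order 60: 1.
Total: 1 + 3 + 1 + 1 + 1 + 3 + 3 + 1 + 1 + 1 + 3 + 1 = 20.

20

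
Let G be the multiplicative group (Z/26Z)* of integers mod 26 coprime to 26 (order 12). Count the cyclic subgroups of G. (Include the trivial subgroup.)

Each element a generates a cyclic subgroup ⟨a⟩; distinct elements may generate the same one (a cyclic group of order d has φ(d) generators).
Cyclic subgroups by order — order 1: 1; order 2: 1; order 3: 1; order 4: 1; order 6: 1; order 12: 1.
Total: 6.

6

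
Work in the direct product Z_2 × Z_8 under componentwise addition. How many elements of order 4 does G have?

An element (a,b) has order lcm(ord(a), ord(b)); count pairs with lcm equal to 4.
Enumerating gives 4 such elements.

4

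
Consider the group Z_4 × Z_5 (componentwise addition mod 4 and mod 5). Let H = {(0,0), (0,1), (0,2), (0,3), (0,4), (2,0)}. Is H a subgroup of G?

|H| = 6 does not divide |G| = 20, so by Lagrange H is not a subgroup.

No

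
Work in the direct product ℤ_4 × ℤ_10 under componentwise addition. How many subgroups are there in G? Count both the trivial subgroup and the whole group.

|G| = 40, so by Lagrange every subgroup order divides 40. Divisors: 1, 2, 4, 5, 8, 10, 20, 40.
Subgroups by order — order 1: 1; order 2: 3; order 4: 3; order 5: 1; order 8: 1; order 10: 3; order 20: 3; order 40: 1.
Total: 1 + 3 + 3 + 1 + 1 + 3 + 3 + 1 = 16.

16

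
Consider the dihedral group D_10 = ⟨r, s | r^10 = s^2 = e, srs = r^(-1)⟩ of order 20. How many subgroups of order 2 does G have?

11

|G| = 20 and 2 | 20, so subgroups of order 2 are possible by Lagrange.
The subgroups of order 2 are: {e, r^2s}; {e, r^3s}; {e, r^4s}; {e, r^5}; … (11 in all).
So G has 11 subgroups of order 2.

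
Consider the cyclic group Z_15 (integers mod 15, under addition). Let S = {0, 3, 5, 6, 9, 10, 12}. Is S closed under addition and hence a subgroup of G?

|S| = 7 does not divide |G| = 15, so by Lagrange S is not a subgroup.

No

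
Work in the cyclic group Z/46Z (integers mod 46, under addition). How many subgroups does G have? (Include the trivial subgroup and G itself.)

4

Subgroups of the cyclic group Z/46Z correspond bijectively to divisors of 46.
Divisors of 46: 1, 2, 23, 46.
So Z/46Z has 4 subgroups.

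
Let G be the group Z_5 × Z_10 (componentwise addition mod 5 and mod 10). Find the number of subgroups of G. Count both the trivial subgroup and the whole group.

|G| = 50, so by Lagrange every subgroup order divides 50. Divisors: 1, 2, 5, 10, 25, 50.
Subgroups by order — order 1: 1; order 2: 1; order 5: 6; order 10: 6; order 25: 1; order 50: 1.
Total: 1 + 1 + 6 + 6 + 1 + 1 = 16.

16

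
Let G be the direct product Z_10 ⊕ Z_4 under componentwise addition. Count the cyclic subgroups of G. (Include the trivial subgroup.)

A cyclic subgroup of order d is generated by each of its φ(d) elements of order d, so the cyclic subgroups of order d number (#elements of order d)/φ(d).
Cyclic subgroups by order — order 1: 1; order 2: 3; order 4: 2; order 5: 1; order 10: 3; order 20: 2.
Total: 12.

12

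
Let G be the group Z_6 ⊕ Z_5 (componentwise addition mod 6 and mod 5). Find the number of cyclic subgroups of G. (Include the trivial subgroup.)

8

Group the elements of G by the cyclic subgroup they generate; each cyclic subgroup of order d accounts for φ(d) elements.
Cyclic subgroups by order — order 1: 1; order 2: 1; order 3: 1; order 5: 1; order 6: 1; order 10: 1; order 15: 1; order 30: 1.
Total: 8.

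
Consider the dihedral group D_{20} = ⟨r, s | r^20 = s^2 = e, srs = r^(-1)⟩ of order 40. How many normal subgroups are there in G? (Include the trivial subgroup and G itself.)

9

G has 48 subgroups. Checking conjugation-invariance by order — order 1: 1/1 normal; order 2: 1/21 normal; order 4: 1/11 normal; order 5: 1/1 normal; order 8: 0/5 normal; order 10: 1/5 normal; order 20: 3/3 normal; order 40: 1/1 normal.
Total normal subgroups: 9.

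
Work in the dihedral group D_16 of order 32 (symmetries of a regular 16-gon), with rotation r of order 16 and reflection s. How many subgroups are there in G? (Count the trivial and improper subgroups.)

36

|G| = 32, so by Lagrange every subgroup order divides 32. Divisors: 1, 2, 4, 8, 16, 32.
Subgroups by order — order 1: 1; order 2: 17; order 4: 9; order 8: 5; order 16: 3; order 32: 1.
Total: 1 + 17 + 9 + 5 + 3 + 1 = 36.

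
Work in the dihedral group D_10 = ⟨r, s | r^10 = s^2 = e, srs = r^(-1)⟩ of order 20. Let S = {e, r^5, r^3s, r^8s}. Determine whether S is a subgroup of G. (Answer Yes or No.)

Yes

|S| = 4 divides |G| = 20, consistent with Lagrange.
S contains the identity, every element's inverse is in S, and S is closed under ·: it is a subgroup.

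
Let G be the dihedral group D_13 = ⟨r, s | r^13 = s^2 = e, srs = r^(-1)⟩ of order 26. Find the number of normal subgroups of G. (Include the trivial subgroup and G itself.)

3

G has 16 subgroups. Checking conjugation-invariance by order — order 1: 1/1 normal; order 2: 0/13 normal; order 13: 1/1 normal; order 26: 1/1 normal.
Total normal subgroups: 3.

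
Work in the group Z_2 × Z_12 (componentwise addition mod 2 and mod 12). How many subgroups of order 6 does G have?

3

|G| = 24 and 6 | 24, so subgroups of order 6 are possible by Lagrange.
The subgroups of order 6 are: {(0,0), (0,2), (0,4), (0,6), (0,8), (0,10)}; {(0,0), (0,4), (0,8), (1,0), (1,4), (1,8)}; {(0,0), (0,4), (0,8), (1,2), (1,6), (1,10)}.
So G has 3 subgroups of order 6.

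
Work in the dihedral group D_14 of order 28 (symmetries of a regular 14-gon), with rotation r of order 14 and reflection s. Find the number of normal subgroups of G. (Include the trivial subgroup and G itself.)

G has 28 subgroups. Checking conjugation-invariance by order — order 1: 1/1 normal; order 2: 1/15 normal; order 4: 0/7 normal; order 7: 1/1 normal; order 14: 3/3 normal; order 28: 1/1 normal.
Total normal subgroups: 7.

7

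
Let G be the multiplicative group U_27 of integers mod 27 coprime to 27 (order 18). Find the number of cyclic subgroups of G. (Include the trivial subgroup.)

6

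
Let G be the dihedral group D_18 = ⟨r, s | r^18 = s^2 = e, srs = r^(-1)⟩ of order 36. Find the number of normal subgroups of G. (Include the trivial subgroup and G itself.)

9

G has 45 subgroups. Checking conjugation-invariance by order — order 1: 1/1 normal; order 2: 1/19 normal; order 3: 1/1 normal; order 4: 0/9 normal; order 6: 1/7 normal; order 9: 1/1 normal; order 12: 0/3 normal; order 18: 3/3 normal; order 36: 1/1 normal.
Total normal subgroups: 9.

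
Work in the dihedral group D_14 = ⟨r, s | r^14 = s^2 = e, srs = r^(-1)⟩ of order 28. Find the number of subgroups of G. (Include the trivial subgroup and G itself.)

|G| = 28, so by Lagrange every subgroup order divides 28. Divisors: 1, 2, 4, 7, 14, 28.
Subgroups by order — order 1: 1; order 2: 15; order 4: 7; order 7: 1; order 14: 3; order 28: 1.
Total: 1 + 15 + 7 + 1 + 3 + 1 = 28.

28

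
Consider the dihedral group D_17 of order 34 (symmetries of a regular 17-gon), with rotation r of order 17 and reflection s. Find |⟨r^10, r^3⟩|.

17

|⟨r^10⟩| = 17 and |⟨r^3⟩| = 17, so |H| is a multiple of lcm(17, 17) = 17 and divides |G| = 34.
Closing under the operation: H = {e, r, r^2, r^3, r^4, r^5, r^6, r^7, r^8, r^9, r^10, r^11, r^12, r^13, r^14, r^15, r^16}, so |H| = 17.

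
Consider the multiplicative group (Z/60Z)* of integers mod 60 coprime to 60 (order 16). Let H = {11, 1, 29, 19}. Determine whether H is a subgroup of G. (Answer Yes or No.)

|H| = 4 divides |G| = 16, consistent with Lagrange.
H contains the identity, every element's inverse is in H, and H is closed under ·: it is a subgroup.

Yes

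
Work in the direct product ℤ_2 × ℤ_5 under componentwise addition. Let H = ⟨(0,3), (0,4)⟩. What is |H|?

|⟨(0,3)⟩| = 5 and |⟨(0,4)⟩| = 5, so |H| is a multiple of lcm(5, 5) = 5 and divides |G| = 10.
Closing under the operation: H = {(0,0), (0,1), (0,2), (0,3), (0,4)}, so |H| = 5.

5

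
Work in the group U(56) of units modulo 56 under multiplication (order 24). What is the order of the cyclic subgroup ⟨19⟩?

Compute successive powers of 19 mod 56: 19, 25, 27, 9, 3, 1; 19^6 ≡ 1 (mod 56).
So |⟨19⟩| = 6.

6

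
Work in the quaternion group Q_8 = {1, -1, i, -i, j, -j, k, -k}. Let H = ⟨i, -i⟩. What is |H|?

|⟨i⟩| = 4 and |⟨-i⟩| = 4, so |H| is a multiple of lcm(4, 4) = 4 and divides |G| = 8.
Closing under the operation: H = {1, -1, i, -i}, so |H| = 4.

4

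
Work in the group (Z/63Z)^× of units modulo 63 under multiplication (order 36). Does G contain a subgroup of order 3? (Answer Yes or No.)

3 | 36. A subgroup of order 3 is {1, 4, 16}.

Yes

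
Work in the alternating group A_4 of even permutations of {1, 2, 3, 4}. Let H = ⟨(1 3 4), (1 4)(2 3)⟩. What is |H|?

|⟨(1 3 4)⟩| = 3 and |⟨(1 4)(2 3)⟩| = 2, so |H| is a multiple of lcm(3, 2) = 6 and divides |G| = 12.
Closing {(1 3 4), (1 4)(2 3)} under the group operation gives all of G, so |H| = 12.

12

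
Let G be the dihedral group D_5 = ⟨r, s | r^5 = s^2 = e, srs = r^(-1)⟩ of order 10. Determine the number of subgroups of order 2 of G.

|G| = 10 and 2 | 10, so subgroups of order 2 are possible by Lagrange.
The subgroups of order 2 are: {e, r^2s}; {e, r^3s}; {e, r^4s}; {e, rs}; … (5 in all).
So G has 5 subgroups of order 2.

5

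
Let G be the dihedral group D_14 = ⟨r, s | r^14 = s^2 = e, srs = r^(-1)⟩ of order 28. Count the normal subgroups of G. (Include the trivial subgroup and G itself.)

7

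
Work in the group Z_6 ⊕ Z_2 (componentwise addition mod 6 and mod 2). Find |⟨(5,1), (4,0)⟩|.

|⟨(5,1)⟩| = 6 and |⟨(4,0)⟩| = 3, so |H| is a multiple of lcm(6, 3) = 6 and divides |G| = 12.
Closing under the operation: H = {(0,0), (1,1), (2,0), (3,1), (4,0), (5,1)}, so |H| = 6.

6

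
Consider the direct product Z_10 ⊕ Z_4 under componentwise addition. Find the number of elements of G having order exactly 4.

4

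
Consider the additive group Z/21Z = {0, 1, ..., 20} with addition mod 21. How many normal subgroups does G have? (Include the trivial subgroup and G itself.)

4

G is abelian, so every subgroup is normal.
G has 4 subgroups in total, hence 4 normal subgroups.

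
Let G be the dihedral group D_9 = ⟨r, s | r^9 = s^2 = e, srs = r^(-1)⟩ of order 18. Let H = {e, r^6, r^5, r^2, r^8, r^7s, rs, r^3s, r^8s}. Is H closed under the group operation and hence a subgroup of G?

No

r^2 ∈ H but its inverse r^7 ∉ H, so H is not a subgroup.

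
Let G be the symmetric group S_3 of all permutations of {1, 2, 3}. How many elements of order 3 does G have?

The elements of order 3 are: (1 2 3), (1 3 2).
That's 2.

2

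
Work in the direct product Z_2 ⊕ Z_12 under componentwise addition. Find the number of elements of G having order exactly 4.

4

An element (a,b) has order lcm(ord(a), ord(b)); count pairs with lcm equal to 4.
Enumerating gives 4 such elements.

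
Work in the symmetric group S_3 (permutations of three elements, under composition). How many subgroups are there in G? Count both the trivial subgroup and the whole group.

6

|G| = 6, so by Lagrange every subgroup order divides 6. Divisors: 1, 2, 3, 6.
Subgroups by order — order 1: 1; order 2: 3; order 3: 1; order 6: 1.
Total: 1 + 3 + 1 + 1 = 6.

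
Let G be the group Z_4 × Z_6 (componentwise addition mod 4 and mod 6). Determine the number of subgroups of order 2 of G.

3

|G| = 24 and 2 | 24, so subgroups of order 2 are possible by Lagrange.
The subgroups of order 2 are: {(0,0), (0,3)}; {(0,0), (2,0)}; {(0,0), (2,3)}.
So G has 3 subgroups of order 2.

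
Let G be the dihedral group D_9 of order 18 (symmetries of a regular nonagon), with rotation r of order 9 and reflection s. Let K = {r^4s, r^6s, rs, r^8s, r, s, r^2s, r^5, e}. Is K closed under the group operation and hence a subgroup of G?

No

r^5 ∈ K but its inverse r^4 ∉ K, so K is not a subgroup.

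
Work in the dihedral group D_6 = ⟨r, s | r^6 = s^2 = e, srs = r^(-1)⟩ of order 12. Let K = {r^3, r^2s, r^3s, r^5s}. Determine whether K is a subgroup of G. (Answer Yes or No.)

No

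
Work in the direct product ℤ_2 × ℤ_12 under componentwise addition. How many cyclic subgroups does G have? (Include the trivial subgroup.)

Each element a generates a cyclic subgroup ⟨a⟩; distinct elements may generate the same one (a cyclic group of order d has φ(d) generators).
Cyclic subgroups by order — order 1: 1; order 2: 3; order 3: 1; order 4: 2; order 6: 3; order 12: 2.
Total: 12.

12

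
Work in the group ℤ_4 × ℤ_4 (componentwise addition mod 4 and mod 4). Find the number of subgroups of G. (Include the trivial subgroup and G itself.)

15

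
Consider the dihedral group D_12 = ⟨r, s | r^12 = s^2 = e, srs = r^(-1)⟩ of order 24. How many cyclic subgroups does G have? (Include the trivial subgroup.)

Each element a generates a cyclic subgroup ⟨a⟩; distinct elements may generate the same one (a cyclic group of order d has φ(d) generators).
Cyclic subgroups by order — order 1: 1; order 2: 13; order 3: 1; order 4: 1; order 6: 1; order 12: 1.
Total: 18.

18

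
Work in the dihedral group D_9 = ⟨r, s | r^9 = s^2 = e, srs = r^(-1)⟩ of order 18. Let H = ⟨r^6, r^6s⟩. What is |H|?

6

|⟨r^6⟩| = 3 and |⟨r^6s⟩| = 2, so |H| is a multiple of lcm(3, 2) = 6 and divides |G| = 18.
Closing under the operation: H = {e, r^3, r^6, s, r^3s, r^6s}, so |H| = 6.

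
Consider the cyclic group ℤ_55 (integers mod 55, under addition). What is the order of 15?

In ℤ_55, the order of an element a is n/gcd(a, n).
gcd(15, 55) = 5, so |⟨15⟩| = 55/5 = 11.

11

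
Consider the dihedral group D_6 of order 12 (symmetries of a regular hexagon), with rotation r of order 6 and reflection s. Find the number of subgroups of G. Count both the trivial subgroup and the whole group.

|G| = 12, so by Lagrange every subgroup order divides 12. Divisors: 1, 2, 3, 4, 6, 12.
Subgroups by order — order 1: 1; order 2: 7; order 3: 1; order 4: 3; order 6: 3; order 12: 1.
Total: 1 + 7 + 1 + 3 + 3 + 1 = 16.

16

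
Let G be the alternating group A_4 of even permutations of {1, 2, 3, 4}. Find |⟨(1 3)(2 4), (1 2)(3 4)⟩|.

4

|⟨(1 3)(2 4)⟩| = 2 and |⟨(1 2)(3 4)⟩| = 2, so |H| is a multiple of lcm(2, 2) = 2 and divides |G| = 12.
Closing under the operation: H = {e, (1 2)(3 4), (1 3)(2 4), (1 4)(2 3)}, so |H| = 4.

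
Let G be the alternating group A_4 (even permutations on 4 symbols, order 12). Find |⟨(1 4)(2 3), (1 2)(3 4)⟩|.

4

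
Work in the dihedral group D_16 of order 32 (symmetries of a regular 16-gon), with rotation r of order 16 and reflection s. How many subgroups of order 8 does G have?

|G| = 32 and 8 | 32, so subgroups of order 8 are possible by Lagrange.
The subgroups of order 8 are: {e, r^2, r^4, r^6, r^8, r^10, r^12, r^14}; {e, r^4, r^8, r^12, r^2s, r^6s, r^10s, r^14s}; {e, r^4, r^8, r^12, r^3s, r^7s, r^11s, r^15s}; {e, r^4, r^8, r^12, s, r^4s, r^8s, r^12s}; … (5 in all).
So G has 5 subgroups of order 8.

5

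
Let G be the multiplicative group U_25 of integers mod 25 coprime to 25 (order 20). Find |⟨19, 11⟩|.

|⟨19⟩| = 10 and |⟨11⟩| = 5, so |H| is a multiple of lcm(10, 5) = 10 and divides |G| = 20.
Closing under the operation: H = {1, 4, 6, 9, 11, 14, 16, 19, 21, 24}, so |H| = 10.

10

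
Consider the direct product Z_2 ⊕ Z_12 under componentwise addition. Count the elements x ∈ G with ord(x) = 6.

An element (a,b) has order lcm(ord(a), ord(b)); count pairs with lcm equal to 6.
Enumerating gives 6 such elements.

6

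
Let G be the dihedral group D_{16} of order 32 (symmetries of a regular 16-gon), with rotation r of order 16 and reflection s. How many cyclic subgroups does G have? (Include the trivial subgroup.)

Group the elements of G by the cyclic subgroup they generate; each cyclic subgroup of order d accounts for φ(d) elements.
Cyclic subgroups by order — order 1: 1; order 2: 17; order 4: 1; order 8: 1; order 16: 1.
Total: 21.

21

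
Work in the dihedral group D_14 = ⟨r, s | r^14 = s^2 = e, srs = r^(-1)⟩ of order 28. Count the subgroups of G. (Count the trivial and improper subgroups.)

28

|G| = 28, so by Lagrange every subgroup order divides 28. Divisors: 1, 2, 4, 7, 14, 28.
Subgroups by order — order 1: 1; order 2: 15; order 4: 7; order 7: 1; order 14: 3; order 28: 1.
Total: 1 + 15 + 7 + 1 + 3 + 1 = 28.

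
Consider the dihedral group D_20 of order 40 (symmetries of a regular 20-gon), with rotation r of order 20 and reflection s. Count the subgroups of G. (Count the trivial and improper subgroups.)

|G| = 40, so by Lagrange every subgroup order divides 40. Divisors: 1, 2, 4, 5, 8, 10, 20, 40.
Subgroups by order — order 1: 1; order 2: 21; order 4: 11; order 5: 1; order 8: 5; order 10: 5; order 20: 3; order 40: 1.
Total: 1 + 21 + 11 + 1 + 5 + 5 + 3 + 1 = 48.

48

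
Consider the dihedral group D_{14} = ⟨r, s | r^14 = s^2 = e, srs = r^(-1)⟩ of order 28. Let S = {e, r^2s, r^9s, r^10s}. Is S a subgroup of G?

Closure fails: r^2s · r^10s = r^6 ∉ S. So S is not a subgroup.

No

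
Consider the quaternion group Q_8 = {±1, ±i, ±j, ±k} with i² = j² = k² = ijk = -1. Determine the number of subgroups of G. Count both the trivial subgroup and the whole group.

|G| = 8, so by Lagrange every subgroup order divides 8. Divisors: 1, 2, 4, 8.
Subgroups by order — order 1: 1; order 2: 1; order 4: 3; order 8: 1.
Total: 1 + 1 + 3 + 1 = 6.

6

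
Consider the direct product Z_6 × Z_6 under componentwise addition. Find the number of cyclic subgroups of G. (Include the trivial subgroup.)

20

Each element a generates a cyclic subgroup ⟨a⟩; distinct elements may generate the same one (a cyclic group of order d has φ(d) generators).
Cyclic subgroups by order — order 1: 1; order 2: 3; order 3: 4; order 6: 12.
Total: 20.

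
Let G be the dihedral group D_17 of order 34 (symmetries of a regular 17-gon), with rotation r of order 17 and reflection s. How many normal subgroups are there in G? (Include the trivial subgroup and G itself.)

3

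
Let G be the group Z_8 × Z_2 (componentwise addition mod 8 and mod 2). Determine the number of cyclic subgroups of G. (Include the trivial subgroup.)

A cyclic subgroup of order d is generated by each of its φ(d) elements of order d, so the cyclic subgroups of order d number (#elements of order d)/φ(d).
Cyclic subgroups by order — order 1: 1; order 2: 3; order 4: 2; order 8: 2.
Total: 8.

8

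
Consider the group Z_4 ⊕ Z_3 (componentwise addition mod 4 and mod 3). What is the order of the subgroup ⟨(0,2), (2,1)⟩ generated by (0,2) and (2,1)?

6

|⟨(0,2)⟩| = 3 and |⟨(2,1)⟩| = 6, so |H| is a multiple of lcm(3, 6) = 6 and divides |G| = 12.
Closing under the operation: H = {(0,0), (0,1), (0,2), (2,0), (2,1), (2,2)}, so |H| = 6.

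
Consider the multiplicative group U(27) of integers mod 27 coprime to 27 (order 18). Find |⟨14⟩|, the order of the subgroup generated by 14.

18

Compute successive powers of 14 mod 27: 14, 7, 17, 22, 11, 19, 23, 25, …; 14^18 ≡ 1 (mod 27).
So |⟨14⟩| = 18.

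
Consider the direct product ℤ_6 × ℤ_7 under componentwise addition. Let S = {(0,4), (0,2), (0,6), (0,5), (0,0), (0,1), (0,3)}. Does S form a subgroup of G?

Yes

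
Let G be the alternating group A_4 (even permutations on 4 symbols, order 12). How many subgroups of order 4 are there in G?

1

|G| = 12 and 4 | 12, so subgroups of order 4 are possible by Lagrange.
The subgroups of order 4 are: {e, (1 2)(3 4), (1 3)(2 4), (1 4)(2 3)}.
So G has 1 subgroup of order 4.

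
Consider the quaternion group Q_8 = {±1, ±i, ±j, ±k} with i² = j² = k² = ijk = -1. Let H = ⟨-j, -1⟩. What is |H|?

4

|⟨-j⟩| = 4 and |⟨-1⟩| = 2, so |H| is a multiple of lcm(4, 2) = 4 and divides |G| = 8.
Closing under the operation: H = {1, -1, j, -j}, so |H| = 4.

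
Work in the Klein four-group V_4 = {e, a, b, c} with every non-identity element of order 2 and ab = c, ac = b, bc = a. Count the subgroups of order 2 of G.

|G| = 4 and 2 | 4, so subgroups of order 2 are possible by Lagrange.
The subgroups of order 2 are: {e, a}; {e, b}; {e, c}.
So G has 3 subgroups of order 2.

3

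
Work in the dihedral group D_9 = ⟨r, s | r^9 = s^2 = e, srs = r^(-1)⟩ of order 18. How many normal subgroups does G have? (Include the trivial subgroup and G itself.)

4

G has 16 subgroups. Checking conjugation-invariance by order — order 1: 1/1 normal; order 2: 0/9 normal; order 3: 1/1 normal; order 6: 0/3 normal; order 9: 1/1 normal; order 18: 1/1 normal.
Total normal subgroups: 4.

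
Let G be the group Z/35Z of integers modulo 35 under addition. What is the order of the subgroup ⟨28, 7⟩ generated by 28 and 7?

5

|⟨28⟩| = 5 and |⟨7⟩| = 5, so |H| is a multiple of lcm(5, 5) = 5 and divides |G| = 35.
Closing under the operation: H = {0, 7, 14, 21, 28}, so |H| = 5.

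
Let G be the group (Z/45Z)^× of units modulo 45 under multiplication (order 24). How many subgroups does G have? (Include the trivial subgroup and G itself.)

|G| = 24, so by Lagrange every subgroup order divides 24. Divisors: 1, 2, 3, 4, 6, 8, 12, 24.
Subgroups by order — order 1: 1; order 2: 3; order 3: 1; order 4: 3; order 6: 3; order 8: 1; order 12: 3; order 24: 1.
Total: 1 + 3 + 1 + 3 + 3 + 1 + 3 + 1 = 16.

16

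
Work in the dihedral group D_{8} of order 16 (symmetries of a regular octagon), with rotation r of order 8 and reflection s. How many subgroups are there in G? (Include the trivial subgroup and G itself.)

|G| = 16, so by Lagrange every subgroup order divides 16. Divisors: 1, 2, 4, 8, 16.
Subgroups by order — order 1: 1; order 2: 9; order 4: 5; order 8: 3; order 16: 1.
Total: 1 + 9 + 5 + 3 + 1 = 19.

19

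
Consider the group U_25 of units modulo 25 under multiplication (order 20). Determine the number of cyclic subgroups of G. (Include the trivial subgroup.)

A cyclic subgroup of order d is generated by each of its φ(d) elements of order d, so the cyclic subgroups of order d number (#elements of order d)/φ(d).
Cyclic subgroups by order — order 1: 1; order 2: 1; order 4: 1; order 5: 1; order 10: 1; order 20: 1.
Total: 6.

6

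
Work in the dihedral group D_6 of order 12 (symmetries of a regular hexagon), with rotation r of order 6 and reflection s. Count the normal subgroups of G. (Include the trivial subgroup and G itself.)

7

G has 16 subgroups. Checking conjugation-invariance by order — order 1: 1/1 normal; order 2: 1/7 normal; order 3: 1/1 normal; order 4: 0/3 normal; order 6: 3/3 normal; order 12: 1/1 normal.
Total normal subgroups: 7.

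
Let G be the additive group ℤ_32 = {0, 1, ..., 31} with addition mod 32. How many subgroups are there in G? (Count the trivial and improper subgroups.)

6

A cyclic group of order 32 has exactly one subgroup for each divisor of 32.
Divisors of 32: 1, 2, 4, 8, 16, 32.
So ℤ_32 has 6 subgroups.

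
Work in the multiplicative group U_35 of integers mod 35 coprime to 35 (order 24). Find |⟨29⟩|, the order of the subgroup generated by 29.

Compute successive powers of 29 mod 35: 29, 1; 29^2 ≡ 1 (mod 35).
So |⟨29⟩| = 2.

2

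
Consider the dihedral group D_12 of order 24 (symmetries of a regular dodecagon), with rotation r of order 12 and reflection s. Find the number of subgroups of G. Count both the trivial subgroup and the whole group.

|G| = 24, so by Lagrange every subgroup order divides 24. Divisors: 1, 2, 3, 4, 6, 8, 12, 24.
Subgroups by order — order 1: 1; order 2: 13; order 3: 1; order 4: 7; order 6: 5; order 8: 3; order 12: 3; order 24: 1.
Total: 1 + 13 + 1 + 7 + 5 + 3 + 3 + 1 = 34.

34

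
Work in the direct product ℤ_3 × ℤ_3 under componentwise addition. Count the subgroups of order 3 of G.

4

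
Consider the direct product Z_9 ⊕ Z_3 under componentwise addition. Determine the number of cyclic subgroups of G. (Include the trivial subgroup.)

8

Each element a generates a cyclic subgroup ⟨a⟩; distinct elements may generate the same one (a cyclic group of order d has φ(d) generators).
Cyclic subgroups by order — order 1: 1; order 3: 4; order 9: 3.
Total: 8.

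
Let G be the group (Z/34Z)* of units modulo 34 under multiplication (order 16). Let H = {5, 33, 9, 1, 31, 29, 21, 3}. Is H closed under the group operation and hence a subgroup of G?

No

3 ∈ H but its inverse 23 ∉ H, so H is not a subgroup.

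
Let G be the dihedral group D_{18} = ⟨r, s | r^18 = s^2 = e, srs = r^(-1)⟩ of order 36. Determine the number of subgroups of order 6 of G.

|G| = 36 and 6 | 36, so subgroups of order 6 are possible by Lagrange.
The subgroups of order 6 are: {e, r^6, r^12, r^4s, r^10s, r^16s}; {e, r^6, r^12, r^5s, r^11s, r^17s}; {e, r^6, r^12, s, r^6s, r^12s}; {e, r^6, r^12, rs, r^7s, r^13s}; … (7 in all).
So G has 7 subgroups of order 6.

7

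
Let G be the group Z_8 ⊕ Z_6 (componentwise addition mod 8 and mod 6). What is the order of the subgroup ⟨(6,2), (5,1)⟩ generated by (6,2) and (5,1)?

24

|⟨(6,2)⟩| = 12 and |⟨(5,1)⟩| = 24, so |H| is a multiple of lcm(12, 24) = 24 and divides |G| = 48.
Closing under the operation: H = {(0,0), (0,2), (0,4), (1,1), (1,3), (1,5), (2,0), (2,2), (2,4), (3,1), (3,3), (3,5), (4,0), (4,2), (4,4), (5,1), (5,3), (5,5), (6,0), (6,2), (6,4), (7,1), (7,3), (7,5)}, so |H| = 24.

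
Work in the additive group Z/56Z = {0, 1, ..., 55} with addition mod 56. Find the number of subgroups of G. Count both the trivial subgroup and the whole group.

8

Subgroups of the cyclic group Z/56Z correspond bijectively to divisors of 56.
Divisors of 56: 1, 2, 4, 7, 8, 14, 28, 56.
So Z/56Z has 8 subgroups.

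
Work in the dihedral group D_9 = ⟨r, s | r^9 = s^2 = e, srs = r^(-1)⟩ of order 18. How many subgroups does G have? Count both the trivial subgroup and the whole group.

16

|G| = 18, so by Lagrange every subgroup order divides 18. Divisors: 1, 2, 3, 6, 9, 18.
Subgroups by order — order 1: 1; order 2: 9; order 3: 1; order 6: 3; order 9: 1; order 18: 1.
Total: 1 + 9 + 1 + 3 + 1 + 1 = 16.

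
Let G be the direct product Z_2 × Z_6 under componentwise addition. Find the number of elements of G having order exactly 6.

6

An element (a,b) has order lcm(ord(a), ord(b)); count pairs with lcm equal to 6.
Enumerating gives 6 such elements.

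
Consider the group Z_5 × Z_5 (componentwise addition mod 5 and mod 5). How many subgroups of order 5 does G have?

6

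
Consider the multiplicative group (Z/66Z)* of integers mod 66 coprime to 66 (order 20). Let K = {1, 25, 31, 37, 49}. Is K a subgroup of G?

Yes

|K| = 5 divides |G| = 20, consistent with Lagrange.
K contains the identity, every element's inverse is in K, and K is closed under ·: it is a subgroup.
In fact K = ⟨49⟩.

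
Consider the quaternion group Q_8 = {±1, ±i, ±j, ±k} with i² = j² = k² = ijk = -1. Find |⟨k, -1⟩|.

4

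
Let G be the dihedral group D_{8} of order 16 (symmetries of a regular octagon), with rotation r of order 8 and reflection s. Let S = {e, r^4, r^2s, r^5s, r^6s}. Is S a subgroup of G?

No

|S| = 5 does not divide |G| = 16, so by Lagrange S is not a subgroup.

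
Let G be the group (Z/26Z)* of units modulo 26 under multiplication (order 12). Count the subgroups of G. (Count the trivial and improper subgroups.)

|G| = 12, so by Lagrange every subgroup order divides 12. Divisors: 1, 2, 3, 4, 6, 12.
Subgroups by order — order 1: 1; order 2: 1; order 3: 1; order 4: 1; order 6: 1; order 12: 1.
Total: 1 + 1 + 1 + 1 + 1 + 1 = 6.

6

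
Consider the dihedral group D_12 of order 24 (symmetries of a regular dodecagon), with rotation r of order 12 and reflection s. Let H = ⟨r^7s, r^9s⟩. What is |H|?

12

|⟨r^7s⟩| = 2 and |⟨r^9s⟩| = 2, so |H| is a multiple of lcm(2, 2) = 2 and divides |G| = 24.
Closing under the operation: H = {e, r^2, r^4, r^6, r^8, r^10, rs, r^3s, r^5s, r^7s, r^9s, r^11s}, so |H| = 12.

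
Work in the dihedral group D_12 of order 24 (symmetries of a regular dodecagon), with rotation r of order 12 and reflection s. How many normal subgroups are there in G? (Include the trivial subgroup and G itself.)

9

G has 34 subgroups. Checking conjugation-invariance by order — order 1: 1/1 normal; order 2: 1/13 normal; order 3: 1/1 normal; order 4: 1/7 normal; order 6: 1/5 normal; order 8: 0/3 normal; order 12: 3/3 normal; order 24: 1/1 normal.
Total normal subgroups: 9.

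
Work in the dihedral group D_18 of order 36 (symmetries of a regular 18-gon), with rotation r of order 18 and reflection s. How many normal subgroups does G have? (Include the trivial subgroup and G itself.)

G has 45 subgroups. Checking conjugation-invariance by order — order 1: 1/1 normal; order 2: 1/19 normal; order 3: 1/1 normal; order 4: 0/9 normal; order 6: 1/7 normal; order 9: 1/1 normal; order 12: 0/3 normal; order 18: 3/3 normal; order 36: 1/1 normal.
Total normal subgroups: 9.

9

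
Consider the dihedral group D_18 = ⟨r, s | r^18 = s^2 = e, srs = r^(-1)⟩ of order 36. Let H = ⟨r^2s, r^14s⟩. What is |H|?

6

|⟨r^2s⟩| = 2 and |⟨r^14s⟩| = 2, so |H| is a multiple of lcm(2, 2) = 2 and divides |G| = 36.
Closing under the operation: H = {e, r^6, r^12, r^2s, r^8s, r^14s}, so |H| = 6.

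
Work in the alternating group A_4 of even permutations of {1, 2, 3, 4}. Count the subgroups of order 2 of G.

3

|G| = 12 and 2 | 12, so subgroups of order 2 are possible by Lagrange.
The subgroups of order 2 are: {e, (1 2)(3 4)}; {e, (1 3)(2 4)}; {e, (1 4)(2 3)}.
So G has 3 subgroups of order 2.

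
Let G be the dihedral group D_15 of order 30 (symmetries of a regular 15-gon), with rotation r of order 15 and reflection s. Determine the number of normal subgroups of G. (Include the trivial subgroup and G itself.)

5

G has 28 subgroups. Checking conjugation-invariance by order — order 1: 1/1 normal; order 2: 0/15 normal; order 3: 1/1 normal; order 5: 1/1 normal; order 6: 0/5 normal; order 10: 0/3 normal; order 15: 1/1 normal; order 30: 1/1 normal.
Total normal subgroups: 5.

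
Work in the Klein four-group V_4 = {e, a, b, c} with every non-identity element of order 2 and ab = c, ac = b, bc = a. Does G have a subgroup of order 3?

No

3 does not divide |G| = 4, so by Lagrange no subgroup of order 3 exists.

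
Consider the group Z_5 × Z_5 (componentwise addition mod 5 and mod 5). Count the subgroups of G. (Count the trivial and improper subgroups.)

|G| = 25, so by Lagrange every subgroup order divides 25. Divisors: 1, 5, 25.
Subgroups by order — order 1: 1; order 5: 6; order 25: 1.
Total: 1 + 6 + 1 = 8.

8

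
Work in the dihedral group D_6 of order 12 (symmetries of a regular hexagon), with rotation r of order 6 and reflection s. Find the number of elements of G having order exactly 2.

7

The elements of order 2 are: r^3, s, rs, r^2s, r^3s, r^4s, r^5s.
That's 7.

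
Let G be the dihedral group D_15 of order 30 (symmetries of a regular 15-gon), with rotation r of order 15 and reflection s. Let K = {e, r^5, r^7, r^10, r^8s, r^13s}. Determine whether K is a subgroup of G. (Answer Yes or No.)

No

r^7 ∈ K but its inverse r^8 ∉ K, so K is not a subgroup.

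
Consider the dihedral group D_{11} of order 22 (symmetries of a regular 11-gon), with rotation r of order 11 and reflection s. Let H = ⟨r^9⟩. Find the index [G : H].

2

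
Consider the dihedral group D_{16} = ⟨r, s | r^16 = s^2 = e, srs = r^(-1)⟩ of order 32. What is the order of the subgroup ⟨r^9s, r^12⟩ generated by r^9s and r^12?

|⟨r^9s⟩| = 2 and |⟨r^12⟩| = 4, so |H| is a multiple of lcm(2, 4) = 4 and divides |G| = 32.
Closing under the operation: H = {e, r^4, r^8, r^12, rs, r^5s, r^9s, r^13s}, so |H| = 8.

8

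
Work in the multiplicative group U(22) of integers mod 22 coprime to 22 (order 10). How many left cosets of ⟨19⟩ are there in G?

1

|⟨19⟩| = 10 and |G| = 10.
By Lagrange, [G : H] = |G|/|H| = 10/10 = 1.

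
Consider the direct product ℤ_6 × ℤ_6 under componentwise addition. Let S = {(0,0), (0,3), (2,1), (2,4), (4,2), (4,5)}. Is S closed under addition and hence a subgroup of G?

|S| = 6 divides |G| = 36, consistent with Lagrange.
S contains the identity, every element's inverse is in S, and S is closed under +: it is a subgroup.
In fact S = ⟨(4,5)⟩.

Yes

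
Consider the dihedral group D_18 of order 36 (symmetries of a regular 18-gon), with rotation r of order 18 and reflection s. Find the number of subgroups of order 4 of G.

9

|G| = 36 and 4 | 36, so subgroups of order 4 are possible by Lagrange.
The subgroups of order 4 are: {e, r^9, rs, r^10s}; {e, r^9, r^2s, r^11s}; {e, r^9, r^3s, r^12s}; {e, r^9, r^4s, r^13s}; … (9 in all).
So G has 9 subgroups of order 4.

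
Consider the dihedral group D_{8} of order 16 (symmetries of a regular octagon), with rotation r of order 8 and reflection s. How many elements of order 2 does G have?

Enumerating element orders in G gives 9 elements of order 2.

9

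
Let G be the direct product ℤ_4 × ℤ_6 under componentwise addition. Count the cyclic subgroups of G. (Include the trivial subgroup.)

12

Each element a generates a cyclic subgroup ⟨a⟩; distinct elements may generate the same one (a cyclic group of order d has φ(d) generators).
Cyclic subgroups by order — order 1: 1; order 2: 3; order 3: 1; order 4: 2; order 6: 3; order 12: 2.
Total: 12.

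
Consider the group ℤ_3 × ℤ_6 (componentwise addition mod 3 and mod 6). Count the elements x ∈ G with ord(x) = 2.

An element (a,b) has order lcm(ord(a), ord(b)); count pairs with lcm equal to 2.
Enumerating gives 1 such elements.

1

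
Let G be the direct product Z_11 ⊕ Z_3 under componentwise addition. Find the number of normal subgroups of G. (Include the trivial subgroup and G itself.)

G is abelian, so every subgroup is normal.
G has 4 subgroups in total, hence 4 normal subgroups.

4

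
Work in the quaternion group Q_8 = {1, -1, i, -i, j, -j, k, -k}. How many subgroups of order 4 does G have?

3

|G| = 8 and 4 | 8, so subgroups of order 4 are possible by Lagrange.
The subgroups of order 4 are: {1, -1, i, -i}; {1, -1, j, -j}; {1, -1, k, -k}.
So G has 3 subgroups of order 4.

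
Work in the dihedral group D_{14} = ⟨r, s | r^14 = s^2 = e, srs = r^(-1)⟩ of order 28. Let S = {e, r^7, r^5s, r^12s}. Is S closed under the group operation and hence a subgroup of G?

Yes

|S| = 4 divides |G| = 28, consistent with Lagrange.
S contains the identity, every element's inverse is in S, and S is closed under ·: it is a subgroup.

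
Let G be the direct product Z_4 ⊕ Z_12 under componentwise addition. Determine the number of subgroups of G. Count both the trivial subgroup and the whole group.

|G| = 48, so by Lagrange every subgroup order divides 48. Divisors: 1, 2, 3, 4, 6, 8, 12, 16, 24, 48.
Subgroups by order — order 1: 1; order 2: 3; order 3: 1; order 4: 7; order 6: 3; order 8: 3; order 12: 7; order 16: 1; order 24: 3; order 48: 1.
Total: 1 + 3 + 1 + 7 + 3 + 3 + 7 + 1 + 3 + 1 = 30.

30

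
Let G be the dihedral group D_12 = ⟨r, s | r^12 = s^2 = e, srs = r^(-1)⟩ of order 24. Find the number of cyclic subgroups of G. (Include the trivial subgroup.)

18

A cyclic subgroup of order d is generated by each of its φ(d) elements of order d, so the cyclic subgroups of order d number (#elements of order d)/φ(d).
Cyclic subgroups by order — order 1: 1; order 2: 13; order 3: 1; order 4: 1; order 6: 1; order 12: 1.
Total: 18.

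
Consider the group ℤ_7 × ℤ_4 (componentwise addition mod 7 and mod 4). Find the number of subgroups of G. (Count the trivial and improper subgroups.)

6

|G| = 28, so by Lagrange every subgroup order divides 28. Divisors: 1, 2, 4, 7, 14, 28.
Subgroups by order — order 1: 1; order 2: 1; order 4: 1; order 7: 1; order 14: 1; order 28: 1.
Total: 1 + 1 + 1 + 1 + 1 + 1 = 6.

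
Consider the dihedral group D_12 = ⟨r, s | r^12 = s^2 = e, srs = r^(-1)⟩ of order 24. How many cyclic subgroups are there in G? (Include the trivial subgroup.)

18

Group the elements of G by the cyclic subgroup they generate; each cyclic subgroup of order d accounts for φ(d) elements.
Cyclic subgroups by order — order 1: 1; order 2: 13; order 3: 1; order 4: 1; order 6: 1; order 12: 1.
Total: 18.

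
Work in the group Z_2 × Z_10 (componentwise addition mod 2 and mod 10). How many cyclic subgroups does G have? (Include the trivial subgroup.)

8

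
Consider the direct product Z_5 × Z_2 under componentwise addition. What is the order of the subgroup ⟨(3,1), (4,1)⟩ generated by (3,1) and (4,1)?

10

|⟨(3,1)⟩| = 10 and |⟨(4,1)⟩| = 10, so |H| is a multiple of lcm(10, 10) = 10 and divides |G| = 10.
Closing {(3,1), (4,1)} under the group operation gives all of G, so |H| = 10.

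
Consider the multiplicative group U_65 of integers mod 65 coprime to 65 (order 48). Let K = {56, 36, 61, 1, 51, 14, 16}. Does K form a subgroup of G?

No

|K| = 7 does not divide |G| = 48, so by Lagrange K is not a subgroup.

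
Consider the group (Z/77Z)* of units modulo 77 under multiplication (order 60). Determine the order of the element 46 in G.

Compute successive powers of 46 mod 77: 46, 37, 8, 60, 65, 64, 18, 58, …; 46^30 ≡ 1 (mod 77).
So |⟨46⟩| = 30.

30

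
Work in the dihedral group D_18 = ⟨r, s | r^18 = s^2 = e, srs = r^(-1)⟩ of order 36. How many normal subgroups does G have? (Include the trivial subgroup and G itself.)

9

G has 45 subgroups. Checking conjugation-invariance by order — order 1: 1/1 normal; order 2: 1/19 normal; order 3: 1/1 normal; order 4: 0/9 normal; order 6: 1/7 normal; order 9: 1/1 normal; order 12: 0/3 normal; order 18: 3/3 normal; order 36: 1/1 normal.
Total normal subgroups: 9.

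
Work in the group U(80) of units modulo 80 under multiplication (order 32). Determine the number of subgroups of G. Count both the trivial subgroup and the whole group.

54

|G| = 32, so by Lagrange every subgroup order divides 32. Divisors: 1, 2, 4, 8, 16, 32.
Subgroups by order — order 1: 1; order 2: 7; order 4: 19; order 8: 19; order 16: 7; order 32: 1.
Total: 1 + 7 + 19 + 19 + 7 + 1 = 54.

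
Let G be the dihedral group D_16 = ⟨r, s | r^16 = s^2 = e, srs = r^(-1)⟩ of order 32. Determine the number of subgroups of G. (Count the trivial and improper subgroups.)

36

|G| = 32, so by Lagrange every subgroup order divides 32. Divisors: 1, 2, 4, 8, 16, 32.
Subgroups by order — order 1: 1; order 2: 17; order 4: 9; order 8: 5; order 16: 3; order 32: 1.
Total: 1 + 17 + 9 + 5 + 3 + 1 = 36.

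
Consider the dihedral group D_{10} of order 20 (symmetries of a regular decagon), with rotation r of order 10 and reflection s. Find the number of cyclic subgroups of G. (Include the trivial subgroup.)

Group the elements of G by the cyclic subgroup they generate; each cyclic subgroup of order d accounts for φ(d) elements.
Cyclic subgroups by order — order 1: 1; order 2: 11; order 5: 1; order 10: 1.
Total: 14.

14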